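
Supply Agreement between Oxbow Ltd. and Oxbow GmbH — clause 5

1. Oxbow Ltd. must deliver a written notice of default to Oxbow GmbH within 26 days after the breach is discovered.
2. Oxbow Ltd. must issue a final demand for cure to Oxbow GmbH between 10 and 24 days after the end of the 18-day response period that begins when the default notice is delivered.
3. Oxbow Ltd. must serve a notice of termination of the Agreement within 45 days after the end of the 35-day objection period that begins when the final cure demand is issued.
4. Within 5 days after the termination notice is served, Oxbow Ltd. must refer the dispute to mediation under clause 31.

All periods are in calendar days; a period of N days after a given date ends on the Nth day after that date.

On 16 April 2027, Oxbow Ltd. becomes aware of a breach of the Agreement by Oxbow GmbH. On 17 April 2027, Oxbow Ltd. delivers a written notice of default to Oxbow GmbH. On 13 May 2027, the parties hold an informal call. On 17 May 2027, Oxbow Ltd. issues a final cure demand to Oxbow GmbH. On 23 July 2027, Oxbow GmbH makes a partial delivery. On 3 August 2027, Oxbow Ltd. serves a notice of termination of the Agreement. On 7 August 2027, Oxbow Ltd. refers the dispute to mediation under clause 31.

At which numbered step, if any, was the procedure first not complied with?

None — every step was satisfied

Step 1 — counting 26 days from 16 April 2027 (when the breach is discovered) gives a deadline of 12 May 2027; done 17 April 2027 — timely.
Step 2 — 10 and 24 days from 5 May 2027 (end of the 18-day response period, which began when the default notice is delivered on 17 April 2027) are 15 May 2027 and 29 May 2027 respectively; 17 May 2027 falls inside that range.
Step 3 — counting 45 days from 21 June 2027 (end of the 35-day objection period, which began when the final cure demand is issued on 17 May 2027) gives a deadline of 5 August 2027; completed 3 August 2027, before the deadline.
Step 4 — counting 5 days from 3 August 2027 (when the termination notice is served) gives a deadline of 8 August 2027; done 7 August 2027 — timely.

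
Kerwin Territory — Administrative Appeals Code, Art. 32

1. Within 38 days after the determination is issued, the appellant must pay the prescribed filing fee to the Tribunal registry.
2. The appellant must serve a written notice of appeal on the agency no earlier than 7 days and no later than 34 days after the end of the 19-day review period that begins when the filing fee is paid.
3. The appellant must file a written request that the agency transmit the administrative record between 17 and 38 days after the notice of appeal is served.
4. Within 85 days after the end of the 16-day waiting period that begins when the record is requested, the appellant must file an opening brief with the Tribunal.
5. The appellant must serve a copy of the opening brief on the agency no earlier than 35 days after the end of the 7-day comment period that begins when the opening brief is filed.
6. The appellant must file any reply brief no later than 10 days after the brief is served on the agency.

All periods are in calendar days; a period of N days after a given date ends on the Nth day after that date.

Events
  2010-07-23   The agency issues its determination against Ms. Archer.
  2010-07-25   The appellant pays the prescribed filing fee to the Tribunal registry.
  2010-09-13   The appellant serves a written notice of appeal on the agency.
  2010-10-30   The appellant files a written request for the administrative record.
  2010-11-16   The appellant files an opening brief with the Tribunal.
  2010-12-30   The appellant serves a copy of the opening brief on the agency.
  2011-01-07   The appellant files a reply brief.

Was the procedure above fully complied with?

Step 1 — counting 38 days from 2010-07-23 (when the determination is issued) gives a deadline of 2010-08-30; completed 2010-07-25, before the deadline.
Step 2 — 7 and 34 days from 2010-08-13 (end of the 19-day review period, which began when the filing fee is paid on 2010-07-25) are 2010-08-20 and 2010-09-16 respectively; done 2010-09-13, which is between those dates.
Step 3 — 17 and 38 days from 2010-09-13 (when the notice of appeal is served) are 2010-09-30 and 2010-10-21 respectively; done 2010-10-30 — 9 days after the window closed.

No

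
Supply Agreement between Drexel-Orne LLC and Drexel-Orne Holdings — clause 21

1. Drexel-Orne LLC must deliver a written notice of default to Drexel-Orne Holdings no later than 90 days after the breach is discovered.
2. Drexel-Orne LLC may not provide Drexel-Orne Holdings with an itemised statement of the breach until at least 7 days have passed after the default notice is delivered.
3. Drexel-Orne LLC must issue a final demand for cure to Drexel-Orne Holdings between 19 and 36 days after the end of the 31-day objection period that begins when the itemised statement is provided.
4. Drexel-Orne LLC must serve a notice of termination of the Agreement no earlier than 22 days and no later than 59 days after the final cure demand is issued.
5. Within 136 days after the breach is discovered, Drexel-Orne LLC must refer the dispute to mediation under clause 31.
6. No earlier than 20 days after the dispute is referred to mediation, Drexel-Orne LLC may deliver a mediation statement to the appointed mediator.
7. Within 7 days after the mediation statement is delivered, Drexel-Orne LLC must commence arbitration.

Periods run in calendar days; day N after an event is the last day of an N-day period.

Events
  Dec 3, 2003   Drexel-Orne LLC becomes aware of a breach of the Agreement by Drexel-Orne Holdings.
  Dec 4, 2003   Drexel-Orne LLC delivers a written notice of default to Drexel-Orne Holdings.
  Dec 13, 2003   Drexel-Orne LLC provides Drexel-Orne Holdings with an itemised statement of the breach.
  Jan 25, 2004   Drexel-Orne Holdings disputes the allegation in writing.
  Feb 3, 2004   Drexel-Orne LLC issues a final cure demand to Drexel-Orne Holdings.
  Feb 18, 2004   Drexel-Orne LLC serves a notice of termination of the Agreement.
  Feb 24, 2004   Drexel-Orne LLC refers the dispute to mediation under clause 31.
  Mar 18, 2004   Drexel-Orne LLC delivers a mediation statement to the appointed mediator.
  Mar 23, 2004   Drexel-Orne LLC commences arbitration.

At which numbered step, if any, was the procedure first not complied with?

Step 1 — counting 90 days from Dec 3, 2003 (when the breach is discovered) gives a deadline of Mar 2, 2004; done Dec 4, 2003 — timely.
Step 2 — must wait 7 days from Dec 4, 2003 (when the default notice is delivered), so not before Dec 11, 2003; Dec 13, 2003 is on or after that date.
Step 3 — 19 and 36 days from Jan 13, 2004 (end of the 31-day objection period, which began when the itemised statement is provided on Dec 13, 2003) are Feb 1, 2004 and Feb 18, 2004 respectively; done Feb 3, 2004 — within the window.
Step 4 — 22 and 59 days from Feb 3, 2004 (when the final cure demand is issued) are Feb 25, 2004 and Apr 2, 2004 respectively; Feb 18, 2004 is 7 days too early.
The procedure was therefore not followed at step 4.

Step 4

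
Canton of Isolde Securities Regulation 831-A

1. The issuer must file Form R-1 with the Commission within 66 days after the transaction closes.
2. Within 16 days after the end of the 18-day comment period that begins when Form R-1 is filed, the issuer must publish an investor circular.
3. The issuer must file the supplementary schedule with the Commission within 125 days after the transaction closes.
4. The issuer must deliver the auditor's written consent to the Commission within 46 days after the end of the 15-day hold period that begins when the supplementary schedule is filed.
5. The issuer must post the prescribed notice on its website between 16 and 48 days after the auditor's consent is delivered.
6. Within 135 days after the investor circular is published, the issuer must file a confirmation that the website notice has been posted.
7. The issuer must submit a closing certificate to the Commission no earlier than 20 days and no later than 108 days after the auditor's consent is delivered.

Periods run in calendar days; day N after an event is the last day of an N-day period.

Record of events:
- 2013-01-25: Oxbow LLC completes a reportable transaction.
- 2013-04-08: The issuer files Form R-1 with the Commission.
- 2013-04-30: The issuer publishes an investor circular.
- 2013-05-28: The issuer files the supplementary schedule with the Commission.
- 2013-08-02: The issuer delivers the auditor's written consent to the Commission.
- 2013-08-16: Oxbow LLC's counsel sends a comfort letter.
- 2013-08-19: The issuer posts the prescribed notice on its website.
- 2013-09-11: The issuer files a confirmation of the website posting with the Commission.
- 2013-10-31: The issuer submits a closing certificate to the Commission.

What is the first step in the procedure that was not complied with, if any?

(1) due by 2013-01-25 + 66 days = 2013-04-01; not done until 2013-04-08, 7 days after the deadline.
Later steps need not be reached.

Step 1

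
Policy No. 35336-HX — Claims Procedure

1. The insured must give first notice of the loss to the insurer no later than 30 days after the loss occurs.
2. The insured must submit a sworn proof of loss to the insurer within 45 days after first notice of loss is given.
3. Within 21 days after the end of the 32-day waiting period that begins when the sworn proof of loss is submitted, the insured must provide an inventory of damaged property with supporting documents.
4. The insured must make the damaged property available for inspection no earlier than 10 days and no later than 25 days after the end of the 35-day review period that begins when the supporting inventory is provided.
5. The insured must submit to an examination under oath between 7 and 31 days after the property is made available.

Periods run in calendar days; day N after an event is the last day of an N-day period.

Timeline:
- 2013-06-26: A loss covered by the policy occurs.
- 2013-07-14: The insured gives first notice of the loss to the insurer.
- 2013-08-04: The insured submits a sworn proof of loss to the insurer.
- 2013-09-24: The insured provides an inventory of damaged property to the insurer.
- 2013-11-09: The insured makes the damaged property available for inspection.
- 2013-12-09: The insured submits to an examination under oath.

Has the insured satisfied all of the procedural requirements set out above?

Yes

Step 1 — counting 30 days from 2013-06-26 (when the loss occurs) gives a deadline of 2013-07-26; 2013-07-14 is within that limit.
Step 2 — counting 45 days from 2013-07-14 (when first notice of loss is given) gives a deadline of 2013-08-28; completed 2013-08-04, before the deadline.
Step 3 — counting 21 days from 2013-09-05 (end of the 32-day waiting period, which began when the sworn proof of loss is submitted on 2013-08-04) gives a deadline of 2013-09-26; 2013-09-24 is within that limit.
Step 4 — 10 and 25 days from 2013-10-29 (end of the 35-day review period, which began when the supporting inventory is provided on 2013-09-24) are 2013-11-08 and 2013-11-23 respectively; 2013-11-09 falls inside that range.
Step 5 — 7 and 31 days from 2013-11-09 (when the property is made available) are 2013-11-16 and 2013-12-10 respectively; done 2013-12-09, which is between those dates.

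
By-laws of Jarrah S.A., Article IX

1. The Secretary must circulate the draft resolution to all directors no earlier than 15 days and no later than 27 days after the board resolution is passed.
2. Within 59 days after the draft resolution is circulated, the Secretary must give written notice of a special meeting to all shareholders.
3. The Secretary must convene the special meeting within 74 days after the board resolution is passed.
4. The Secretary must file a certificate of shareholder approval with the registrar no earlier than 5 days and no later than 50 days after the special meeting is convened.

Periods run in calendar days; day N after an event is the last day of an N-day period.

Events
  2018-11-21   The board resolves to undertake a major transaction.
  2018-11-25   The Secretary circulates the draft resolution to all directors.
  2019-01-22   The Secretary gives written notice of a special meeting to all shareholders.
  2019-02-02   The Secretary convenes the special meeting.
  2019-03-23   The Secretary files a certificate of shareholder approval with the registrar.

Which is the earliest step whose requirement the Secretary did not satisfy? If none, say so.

Step 1

Step 1: the window is 15–27 days after 2018-11-21 (when the board resolution is passed), so 2018-12-06 through 2018-12-18; 2018-11-25 is 11 days too early.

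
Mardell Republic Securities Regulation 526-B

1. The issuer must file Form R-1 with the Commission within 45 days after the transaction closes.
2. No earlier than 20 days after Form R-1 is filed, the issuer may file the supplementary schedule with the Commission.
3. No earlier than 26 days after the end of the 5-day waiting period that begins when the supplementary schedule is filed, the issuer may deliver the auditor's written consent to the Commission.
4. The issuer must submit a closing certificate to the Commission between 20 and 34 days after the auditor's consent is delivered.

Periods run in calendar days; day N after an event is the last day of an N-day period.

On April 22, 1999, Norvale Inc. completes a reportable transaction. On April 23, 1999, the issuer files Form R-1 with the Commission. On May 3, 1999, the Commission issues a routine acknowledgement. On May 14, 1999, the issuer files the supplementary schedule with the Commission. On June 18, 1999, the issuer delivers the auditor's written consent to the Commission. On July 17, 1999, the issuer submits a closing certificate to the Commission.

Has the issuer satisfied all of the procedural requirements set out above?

Yes

(1) due by April 22, 1999 + 45 days = June 6, 1999; April 23, 1999 is within that limit.
(2) permitted from April 23, 1999 + 20 days = May 13, 1999 onward; May 14, 1999 is on or after that date.
(3) permitted from May 19, 1999 + 26 days = June 14, 1999 onward; June 18, 1999 is on or after that date.
(4) the permitted window runs from June 18, 1999 + 20 = July 8, 1999 to June 18, 1999 + 34 = July 22, 1999; July 17, 1999 falls inside that range.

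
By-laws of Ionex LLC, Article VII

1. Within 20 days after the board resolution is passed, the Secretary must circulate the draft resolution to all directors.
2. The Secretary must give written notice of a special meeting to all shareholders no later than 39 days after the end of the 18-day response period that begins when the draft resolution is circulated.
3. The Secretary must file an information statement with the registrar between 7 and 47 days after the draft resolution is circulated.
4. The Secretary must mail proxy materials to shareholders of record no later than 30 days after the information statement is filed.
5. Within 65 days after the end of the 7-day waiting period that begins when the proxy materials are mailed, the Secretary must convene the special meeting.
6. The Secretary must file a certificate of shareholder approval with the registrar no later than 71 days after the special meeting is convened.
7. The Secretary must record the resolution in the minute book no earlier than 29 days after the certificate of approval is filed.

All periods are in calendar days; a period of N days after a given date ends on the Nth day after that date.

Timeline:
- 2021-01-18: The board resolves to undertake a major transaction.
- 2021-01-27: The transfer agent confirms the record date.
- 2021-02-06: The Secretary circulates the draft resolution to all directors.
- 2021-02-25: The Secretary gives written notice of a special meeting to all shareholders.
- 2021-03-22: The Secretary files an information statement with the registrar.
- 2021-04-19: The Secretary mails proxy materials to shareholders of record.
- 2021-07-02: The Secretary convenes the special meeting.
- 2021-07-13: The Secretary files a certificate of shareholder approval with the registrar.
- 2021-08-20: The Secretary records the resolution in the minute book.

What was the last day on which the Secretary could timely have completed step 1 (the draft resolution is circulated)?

Step 1 runs from 2021-01-18, when the board resolution is passed. 20 days after 2021-01-18 is 2021-02-07.

2021-02-07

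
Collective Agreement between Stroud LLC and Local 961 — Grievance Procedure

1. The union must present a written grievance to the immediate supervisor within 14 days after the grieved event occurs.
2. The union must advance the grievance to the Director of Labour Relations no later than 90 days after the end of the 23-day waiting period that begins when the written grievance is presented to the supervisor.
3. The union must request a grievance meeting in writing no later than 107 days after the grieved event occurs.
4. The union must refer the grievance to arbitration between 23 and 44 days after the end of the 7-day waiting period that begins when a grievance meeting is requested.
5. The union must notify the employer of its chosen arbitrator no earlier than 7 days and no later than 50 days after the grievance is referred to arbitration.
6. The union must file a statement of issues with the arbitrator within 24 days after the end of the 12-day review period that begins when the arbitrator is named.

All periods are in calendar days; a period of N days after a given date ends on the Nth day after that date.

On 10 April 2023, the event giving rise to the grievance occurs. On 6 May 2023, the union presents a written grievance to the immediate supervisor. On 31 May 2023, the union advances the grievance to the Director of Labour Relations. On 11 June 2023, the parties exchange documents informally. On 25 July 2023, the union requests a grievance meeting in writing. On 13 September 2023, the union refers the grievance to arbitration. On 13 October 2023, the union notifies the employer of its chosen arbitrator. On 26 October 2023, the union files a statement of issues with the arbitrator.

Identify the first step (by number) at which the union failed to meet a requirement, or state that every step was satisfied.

Step 1

Step 1: 14 days after 10 April 2023 (when the grieved event occurs) is 24 April 2023; not done until 6 May 2023, 12 days after the deadline.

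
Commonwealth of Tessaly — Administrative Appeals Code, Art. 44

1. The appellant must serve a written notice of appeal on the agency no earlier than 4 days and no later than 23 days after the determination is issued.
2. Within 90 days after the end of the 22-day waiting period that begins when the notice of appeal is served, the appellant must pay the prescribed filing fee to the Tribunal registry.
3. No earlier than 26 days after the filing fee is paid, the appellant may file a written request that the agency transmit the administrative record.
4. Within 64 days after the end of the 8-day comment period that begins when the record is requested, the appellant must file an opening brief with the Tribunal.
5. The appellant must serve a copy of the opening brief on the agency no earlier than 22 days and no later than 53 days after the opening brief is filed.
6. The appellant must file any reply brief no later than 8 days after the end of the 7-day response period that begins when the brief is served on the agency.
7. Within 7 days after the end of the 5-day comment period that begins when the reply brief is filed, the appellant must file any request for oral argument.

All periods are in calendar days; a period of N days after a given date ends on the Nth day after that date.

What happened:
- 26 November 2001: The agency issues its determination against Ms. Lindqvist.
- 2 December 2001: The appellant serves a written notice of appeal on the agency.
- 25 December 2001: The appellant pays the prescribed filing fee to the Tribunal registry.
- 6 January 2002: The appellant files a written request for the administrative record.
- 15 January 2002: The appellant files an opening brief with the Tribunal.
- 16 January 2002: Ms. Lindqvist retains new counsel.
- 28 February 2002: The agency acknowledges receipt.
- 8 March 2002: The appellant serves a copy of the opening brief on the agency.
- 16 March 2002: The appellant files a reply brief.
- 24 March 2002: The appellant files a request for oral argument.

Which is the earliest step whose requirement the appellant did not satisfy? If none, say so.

Step 3

Step 1: the window is 4–23 days after 26 November 2001 (when the determination is issued), so 30 November 2001 through 19 December 2001; done 2 December 2001, which is between those dates.
Step 2: 90 days after 24 December 2001 (end of the 22-day waiting period, which began when the notice of appeal is served on 2 December 2001) is 24 March 2002; completed 25 December 2001, before the deadline.
Step 3: the earliest permitted date is 26 days after 25 December 2001 (when the filing fee is paid), i.e. 20 January 2002; 6 January 2002 is 14 days before the earliest permitted date.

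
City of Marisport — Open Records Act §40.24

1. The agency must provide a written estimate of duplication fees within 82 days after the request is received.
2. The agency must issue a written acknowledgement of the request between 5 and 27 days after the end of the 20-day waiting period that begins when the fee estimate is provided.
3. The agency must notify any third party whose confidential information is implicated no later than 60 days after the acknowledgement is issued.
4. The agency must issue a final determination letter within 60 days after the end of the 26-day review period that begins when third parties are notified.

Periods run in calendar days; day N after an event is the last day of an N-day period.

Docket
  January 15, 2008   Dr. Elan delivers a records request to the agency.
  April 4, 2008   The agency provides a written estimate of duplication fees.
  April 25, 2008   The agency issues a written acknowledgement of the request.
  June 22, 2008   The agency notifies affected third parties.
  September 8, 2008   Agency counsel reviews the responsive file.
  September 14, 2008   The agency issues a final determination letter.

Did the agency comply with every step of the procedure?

(1) due by January 15, 2008 + 82 days = April 6, 2008; April 4, 2008 is within that limit.
(2) the permitted window runs from April 24, 2008 + 5 = April 29, 2008 to April 24, 2008 + 27 = May 21, 2008; done April 25, 2008 — 4 days before the window opened.
No need to go further; step 2 was not satisfied.

No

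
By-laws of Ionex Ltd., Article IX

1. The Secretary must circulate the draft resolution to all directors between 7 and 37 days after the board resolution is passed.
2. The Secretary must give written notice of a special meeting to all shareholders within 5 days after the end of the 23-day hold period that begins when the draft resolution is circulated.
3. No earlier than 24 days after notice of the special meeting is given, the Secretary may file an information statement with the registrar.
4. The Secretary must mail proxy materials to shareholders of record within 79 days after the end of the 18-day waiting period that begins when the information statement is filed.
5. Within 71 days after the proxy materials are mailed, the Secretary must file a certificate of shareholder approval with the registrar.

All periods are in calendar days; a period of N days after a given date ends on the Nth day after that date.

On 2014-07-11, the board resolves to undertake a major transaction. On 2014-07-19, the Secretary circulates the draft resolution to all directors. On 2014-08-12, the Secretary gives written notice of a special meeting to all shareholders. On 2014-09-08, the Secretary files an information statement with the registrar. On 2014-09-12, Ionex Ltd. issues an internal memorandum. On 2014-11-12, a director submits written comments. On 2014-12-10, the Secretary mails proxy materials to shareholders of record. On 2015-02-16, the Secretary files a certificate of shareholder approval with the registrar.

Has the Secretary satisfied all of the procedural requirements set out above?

Yes

Step 1: the window is 7–37 days after 2014-07-11 (when the board resolution is passed), so 2014-07-18 through 2014-08-17; done 2014-07-19, which is between those dates.
Step 2: 5 days after 2014-08-11 (end of the 23-day hold period, which began when the draft resolution is circulated on 2014-07-19) is 2014-08-16; done 2014-08-12 — timely.
Step 3: the earliest permitted date is 24 days after 2014-08-12 (when notice of the special meeting is given), i.e. 2014-09-05; done 2014-09-08, after the minimum wait.
Step 4: 79 days after 2014-09-26 (end of the 18-day waiting period, which began when the information statement is filed on 2014-09-08) is 2014-12-14; completed 2014-12-10, before the deadline.
Step 5: 71 days after 2014-12-10 (when the proxy materials are mailed) is 2015-02-19; completed 2015-02-16, before the deadline.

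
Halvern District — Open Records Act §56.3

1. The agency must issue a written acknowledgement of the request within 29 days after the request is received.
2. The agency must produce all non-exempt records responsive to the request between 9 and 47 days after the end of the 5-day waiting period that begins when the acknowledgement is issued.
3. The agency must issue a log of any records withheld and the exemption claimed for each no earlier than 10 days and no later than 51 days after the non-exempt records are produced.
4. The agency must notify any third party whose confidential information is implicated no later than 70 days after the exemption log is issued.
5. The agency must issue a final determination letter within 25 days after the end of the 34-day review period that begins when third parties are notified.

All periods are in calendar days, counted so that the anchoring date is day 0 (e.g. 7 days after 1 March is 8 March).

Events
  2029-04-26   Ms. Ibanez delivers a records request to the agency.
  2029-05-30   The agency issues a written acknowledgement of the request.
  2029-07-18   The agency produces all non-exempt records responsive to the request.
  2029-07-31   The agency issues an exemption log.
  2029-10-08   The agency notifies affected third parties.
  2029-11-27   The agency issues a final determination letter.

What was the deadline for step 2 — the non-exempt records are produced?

The acknowledgement is issued on 2029-05-30; the 5-day waiting period therefore ends 2029-06-04, and step 2 runs from that date. The window is 9–47 days after 2029-06-04; it closes on 2029-07-21.

2029-07-21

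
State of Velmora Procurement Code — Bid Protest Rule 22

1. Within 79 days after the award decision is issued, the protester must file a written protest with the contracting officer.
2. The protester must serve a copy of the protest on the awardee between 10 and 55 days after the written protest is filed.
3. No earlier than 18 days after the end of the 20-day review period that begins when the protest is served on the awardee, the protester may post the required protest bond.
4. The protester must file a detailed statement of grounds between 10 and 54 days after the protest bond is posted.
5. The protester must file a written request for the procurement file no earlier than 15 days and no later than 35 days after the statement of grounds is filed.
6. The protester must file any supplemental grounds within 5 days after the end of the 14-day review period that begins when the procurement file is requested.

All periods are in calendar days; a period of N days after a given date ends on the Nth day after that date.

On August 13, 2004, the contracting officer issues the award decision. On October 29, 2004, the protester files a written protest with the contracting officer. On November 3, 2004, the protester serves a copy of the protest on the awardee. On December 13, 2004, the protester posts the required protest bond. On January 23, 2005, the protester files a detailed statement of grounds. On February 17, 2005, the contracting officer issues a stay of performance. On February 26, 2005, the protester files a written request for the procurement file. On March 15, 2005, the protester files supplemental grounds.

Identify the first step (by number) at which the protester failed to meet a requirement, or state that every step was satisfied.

Step 1 — counting 79 days from August 13, 2004 (when the award decision is issued) gives a deadline of October 31, 2004; October 29, 2004 is within that limit.
Step 2 — 10 and 55 days from October 29, 2004 (when the written protest is filed) are November 8, 2004 and December 23, 2004 respectively; November 3, 2004 is 5 days too early.

Step 2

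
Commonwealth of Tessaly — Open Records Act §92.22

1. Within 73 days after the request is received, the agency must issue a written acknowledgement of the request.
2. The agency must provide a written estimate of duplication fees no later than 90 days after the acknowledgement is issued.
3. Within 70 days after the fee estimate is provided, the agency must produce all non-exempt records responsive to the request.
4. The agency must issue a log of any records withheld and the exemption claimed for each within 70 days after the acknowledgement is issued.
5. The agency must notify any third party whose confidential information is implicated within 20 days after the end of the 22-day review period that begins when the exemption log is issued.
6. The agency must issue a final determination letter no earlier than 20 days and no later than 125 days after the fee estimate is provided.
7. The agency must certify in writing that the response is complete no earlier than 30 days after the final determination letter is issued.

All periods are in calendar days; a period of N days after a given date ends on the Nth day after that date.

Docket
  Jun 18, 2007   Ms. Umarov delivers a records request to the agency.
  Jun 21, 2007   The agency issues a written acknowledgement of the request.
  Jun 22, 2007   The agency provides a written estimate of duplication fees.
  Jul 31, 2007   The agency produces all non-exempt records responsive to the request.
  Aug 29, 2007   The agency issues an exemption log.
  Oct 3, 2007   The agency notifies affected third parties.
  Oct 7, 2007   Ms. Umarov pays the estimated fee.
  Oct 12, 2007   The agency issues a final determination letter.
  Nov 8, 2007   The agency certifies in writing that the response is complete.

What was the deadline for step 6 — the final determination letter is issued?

Step 6 runs from Jun 22, 2007, when the fee estimate is provided. The window is 20–125 days after Jun 22, 2007; it closes on Oct 25, 2007.

Oct 25, 2007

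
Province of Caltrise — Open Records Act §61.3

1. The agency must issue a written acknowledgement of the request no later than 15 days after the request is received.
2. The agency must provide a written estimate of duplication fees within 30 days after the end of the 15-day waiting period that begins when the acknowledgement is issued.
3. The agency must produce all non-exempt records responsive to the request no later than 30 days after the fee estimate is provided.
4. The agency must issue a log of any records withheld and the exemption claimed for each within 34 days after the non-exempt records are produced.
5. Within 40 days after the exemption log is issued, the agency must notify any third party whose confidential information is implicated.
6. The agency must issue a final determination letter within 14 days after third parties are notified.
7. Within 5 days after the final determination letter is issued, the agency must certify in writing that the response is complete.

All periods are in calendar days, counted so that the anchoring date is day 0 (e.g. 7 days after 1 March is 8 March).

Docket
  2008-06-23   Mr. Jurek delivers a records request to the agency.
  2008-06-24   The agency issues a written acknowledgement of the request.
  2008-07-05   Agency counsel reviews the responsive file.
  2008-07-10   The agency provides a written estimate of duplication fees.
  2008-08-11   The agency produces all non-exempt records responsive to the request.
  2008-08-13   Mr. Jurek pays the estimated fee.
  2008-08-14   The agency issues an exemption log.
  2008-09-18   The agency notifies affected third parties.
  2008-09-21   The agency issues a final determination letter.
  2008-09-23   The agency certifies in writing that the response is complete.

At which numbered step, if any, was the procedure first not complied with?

(1) due by 2008-06-23 + 15 days = 2008-07-08; 2008-06-24 is within that limit.
(2) due by 2008-07-09 + 30 days = 2008-08-08; done 2008-07-10 — timely.
(3) due by 2008-07-10 + 30 days = 2008-08-09; not done until 2008-08-11, 2 days after the deadline.
The procedure was therefore not followed at step 3.

Step 3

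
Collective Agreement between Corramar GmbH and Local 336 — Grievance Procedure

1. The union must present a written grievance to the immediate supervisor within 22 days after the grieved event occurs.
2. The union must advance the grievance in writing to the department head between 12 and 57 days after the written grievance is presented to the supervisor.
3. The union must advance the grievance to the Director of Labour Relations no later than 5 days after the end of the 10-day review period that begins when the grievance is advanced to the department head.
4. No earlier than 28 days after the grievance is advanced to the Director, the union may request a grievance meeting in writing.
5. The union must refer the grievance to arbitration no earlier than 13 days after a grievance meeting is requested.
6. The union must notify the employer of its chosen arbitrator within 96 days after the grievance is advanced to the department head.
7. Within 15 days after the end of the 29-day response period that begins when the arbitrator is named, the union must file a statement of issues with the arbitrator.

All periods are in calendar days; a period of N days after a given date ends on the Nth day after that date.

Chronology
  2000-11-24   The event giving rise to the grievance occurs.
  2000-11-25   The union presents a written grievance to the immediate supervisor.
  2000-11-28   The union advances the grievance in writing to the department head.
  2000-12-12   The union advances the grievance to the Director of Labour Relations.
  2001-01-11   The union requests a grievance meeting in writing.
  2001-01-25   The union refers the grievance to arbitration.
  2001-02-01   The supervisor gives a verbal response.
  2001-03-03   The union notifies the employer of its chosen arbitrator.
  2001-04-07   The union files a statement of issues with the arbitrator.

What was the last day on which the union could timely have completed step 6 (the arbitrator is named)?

2001-03-04

Step 6 runs from 2000-11-28, when the grievance is advanced to the department head. 96 days after 2000-11-28 is 2001-03-04.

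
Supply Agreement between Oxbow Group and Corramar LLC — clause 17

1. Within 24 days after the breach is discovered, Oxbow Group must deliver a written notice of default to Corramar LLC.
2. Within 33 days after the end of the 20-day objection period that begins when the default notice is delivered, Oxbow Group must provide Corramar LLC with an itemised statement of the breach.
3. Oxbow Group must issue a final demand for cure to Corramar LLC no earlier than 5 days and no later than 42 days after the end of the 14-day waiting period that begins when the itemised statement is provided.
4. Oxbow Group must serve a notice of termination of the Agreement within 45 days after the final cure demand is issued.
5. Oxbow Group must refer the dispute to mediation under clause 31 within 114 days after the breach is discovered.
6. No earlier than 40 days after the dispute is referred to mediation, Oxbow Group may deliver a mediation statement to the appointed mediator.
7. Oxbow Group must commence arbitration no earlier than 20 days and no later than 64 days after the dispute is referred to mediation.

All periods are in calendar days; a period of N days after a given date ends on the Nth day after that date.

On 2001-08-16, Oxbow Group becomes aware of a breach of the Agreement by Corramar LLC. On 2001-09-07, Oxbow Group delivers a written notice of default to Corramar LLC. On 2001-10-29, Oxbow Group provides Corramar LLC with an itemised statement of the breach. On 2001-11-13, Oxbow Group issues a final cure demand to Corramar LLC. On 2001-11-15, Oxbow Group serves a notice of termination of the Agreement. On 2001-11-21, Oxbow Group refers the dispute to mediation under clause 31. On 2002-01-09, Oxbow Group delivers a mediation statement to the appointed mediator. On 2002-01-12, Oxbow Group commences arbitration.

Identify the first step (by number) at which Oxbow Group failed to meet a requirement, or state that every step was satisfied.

Step 1 — counting 24 days from 2001-08-16 (when the breach is discovered) gives a deadline of 2001-09-09; 2001-09-07 is within that limit.
Step 2 — counting 33 days from 2001-09-27 (end of the 20-day objection period, which began when the default notice is delivered on 2001-09-07) gives a deadline of 2001-10-30; 2001-10-29 is within that limit.
Step 3 — 5 and 42 days from 2001-11-12 (end of the 14-day waiting period, which began when the itemised statement is provided on 2001-10-29) are 2001-11-17 and 2001-12-24 respectively; done 2001-11-13 — 4 days before the window opened.

Step 3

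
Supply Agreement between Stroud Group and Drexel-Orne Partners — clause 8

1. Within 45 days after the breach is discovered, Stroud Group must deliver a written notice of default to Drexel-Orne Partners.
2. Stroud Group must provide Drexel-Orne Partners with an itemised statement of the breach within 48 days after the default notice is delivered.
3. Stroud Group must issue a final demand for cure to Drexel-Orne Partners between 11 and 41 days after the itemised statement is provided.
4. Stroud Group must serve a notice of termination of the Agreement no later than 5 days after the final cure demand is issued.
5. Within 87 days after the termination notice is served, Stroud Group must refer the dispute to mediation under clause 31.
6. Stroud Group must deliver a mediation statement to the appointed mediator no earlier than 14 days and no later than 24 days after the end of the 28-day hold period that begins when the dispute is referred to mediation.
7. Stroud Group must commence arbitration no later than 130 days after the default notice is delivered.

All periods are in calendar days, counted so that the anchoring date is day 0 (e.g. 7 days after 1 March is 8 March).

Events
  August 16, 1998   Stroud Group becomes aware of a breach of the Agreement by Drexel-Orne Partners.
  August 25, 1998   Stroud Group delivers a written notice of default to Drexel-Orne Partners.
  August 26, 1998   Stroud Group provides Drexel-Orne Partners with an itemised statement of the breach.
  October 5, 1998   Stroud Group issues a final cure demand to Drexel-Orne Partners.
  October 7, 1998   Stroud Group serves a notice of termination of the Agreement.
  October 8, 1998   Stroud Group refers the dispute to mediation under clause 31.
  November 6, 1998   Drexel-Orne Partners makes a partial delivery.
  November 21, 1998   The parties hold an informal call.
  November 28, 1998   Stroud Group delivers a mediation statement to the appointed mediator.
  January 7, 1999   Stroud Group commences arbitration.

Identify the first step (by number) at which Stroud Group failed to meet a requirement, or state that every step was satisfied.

Step 7

Step 1 — counting 45 days from August 16, 1998 (when the breach is discovered) gives a deadline of September 30, 1998; August 25, 1998 is within that limit.
Step 2 — counting 48 days from August 25, 1998 (when the default notice is delivered) gives a deadline of October 12, 1998; done August 26, 1998 — timely.
Step 3 — 11 and 41 days from August 26, 1998 (when the itemised statement is provided) are September 6, 1998 and October 6, 1998 respectively; done October 5, 1998, which is between those dates.
Step 4 — counting 5 days from October 5, 1998 (when the final cure demand is issued) gives a deadline of October 10, 1998; October 7, 1998 is within that limit.
Step 5 — counting 87 days from October 7, 1998 (when the termination notice is served) gives a deadline of January 2, 1999; done October 8, 1998 — timely.
Step 6 — 14 and 24 days from November 5, 1998 (end of the 28-day hold period, which began when the dispute is referred to mediation on October 8, 1998) are November 19, 1998 and November 29, 1998 respectively; done November 28, 1998, which is between those dates.
Step 7 — counting 130 days from August 25, 1998 (when the default notice is delivered) gives a deadline of January 2, 1999; done January 7, 1999 — 5 days late.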